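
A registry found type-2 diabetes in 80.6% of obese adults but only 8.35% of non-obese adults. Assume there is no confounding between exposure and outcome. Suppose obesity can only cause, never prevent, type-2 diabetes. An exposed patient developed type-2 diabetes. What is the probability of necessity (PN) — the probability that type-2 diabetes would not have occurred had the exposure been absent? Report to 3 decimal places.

p₁ = 0.806, p₀ = 0.0835.
Under exogeneity and monotonicity, PN = (p₁ − p₀) / p₁.
PN = (0.806 − 0.0835) / 0.806 = 0.7225 / 0.806 ≈ 0.8964

PN ≈ 0.896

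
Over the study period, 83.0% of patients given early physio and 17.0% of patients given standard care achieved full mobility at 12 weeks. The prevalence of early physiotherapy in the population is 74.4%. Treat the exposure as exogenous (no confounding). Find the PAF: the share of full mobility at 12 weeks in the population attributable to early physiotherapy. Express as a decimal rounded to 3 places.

PAF ≈ 0.743

p₁ = 0.83, p₀ = 0.17.
Overall risk P(Y=1) = π·p₁ + (1−π)·p₀ = 0.744×0.83 + 0.256×0.17 = 0.66104.
Under exogeneity, PAF = [P(Y=1) − p₀] / P(Y=1).
PAF = (0.66104 − 0.17) / 0.66104 ≈ 0.7428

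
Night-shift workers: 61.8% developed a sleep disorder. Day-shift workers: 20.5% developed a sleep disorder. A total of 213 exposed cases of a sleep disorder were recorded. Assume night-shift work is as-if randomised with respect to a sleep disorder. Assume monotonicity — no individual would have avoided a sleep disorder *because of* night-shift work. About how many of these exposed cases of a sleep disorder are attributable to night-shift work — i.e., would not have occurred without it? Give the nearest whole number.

p₁ = 0.618, p₀ = 0.205.
PN = (p₁ − p₀)/p₁ = (0.618 − 0.205) / 0.618 ≈ 0.66828.
Attributable cases ≈ PN × (exposed cases) = 0.66828 × 213 ≈ 142.34.

about 142 cases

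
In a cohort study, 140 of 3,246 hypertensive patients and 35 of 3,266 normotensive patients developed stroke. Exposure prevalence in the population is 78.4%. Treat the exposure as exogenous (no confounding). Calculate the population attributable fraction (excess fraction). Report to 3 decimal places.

PAF ≈ 0.703

p₁ = P(outcome | exposed) = 140/3246 = 0.04313
p₀ = P(outcome | unexposed) = 35/3266 = 0.010716
Overall risk P(Y=1) = π·p₁ + (1−π)·p₀ = 0.784×0.04313 + 0.216×0.010716 = 0.036129.
Under exogeneity, PAF = [P(Y=1) − p₀] / P(Y=1).
PAF = (0.036129 − 0.010716) / 0.036129 ≈ 0.7034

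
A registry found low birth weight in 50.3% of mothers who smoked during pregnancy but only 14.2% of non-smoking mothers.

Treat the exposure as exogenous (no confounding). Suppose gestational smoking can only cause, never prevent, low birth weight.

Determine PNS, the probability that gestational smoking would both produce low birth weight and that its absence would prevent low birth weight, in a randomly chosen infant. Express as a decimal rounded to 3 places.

PNS ≈ 0.361

p₁ = 0.503, p₀ = 0.142.
Under exogeneity and monotonicity, PNS = p₁ − p₀.
PNS = 0.503 − 0.142 = 0.361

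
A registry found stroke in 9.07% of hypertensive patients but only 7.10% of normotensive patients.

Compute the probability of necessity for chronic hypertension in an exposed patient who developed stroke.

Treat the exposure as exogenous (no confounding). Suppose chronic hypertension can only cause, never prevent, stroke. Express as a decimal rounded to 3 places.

p₁ = 0.0907, p₀ = 0.071.
Under exogeneity and monotonicity, PN = (p₁ − p₀) / p₁.
PN = (0.0907 − 0.071) / 0.0907 = 0.0197 / 0.0907 ≈ 0.2172

PN ≈ 0.217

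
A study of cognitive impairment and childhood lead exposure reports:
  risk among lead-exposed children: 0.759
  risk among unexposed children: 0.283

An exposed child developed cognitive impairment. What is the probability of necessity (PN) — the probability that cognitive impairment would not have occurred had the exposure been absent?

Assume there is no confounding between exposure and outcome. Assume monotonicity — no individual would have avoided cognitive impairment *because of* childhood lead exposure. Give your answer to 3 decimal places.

Let p₁ = 0.759, p₀ = 0.283.
Under exogeneity and monotonicity, PN = (p₁ − p₀) / p₁.
PN = (0.759 − 0.283) / 0.759 = 0.476 / 0.759 ≈ 0.6271

PN ≈ 0.627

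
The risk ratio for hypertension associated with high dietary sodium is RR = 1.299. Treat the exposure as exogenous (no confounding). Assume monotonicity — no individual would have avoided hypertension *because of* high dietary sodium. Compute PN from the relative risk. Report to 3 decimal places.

PN ≈ 0.230

Under exogeneity and monotonicity, PN = (RR − 1) / RR = 1 − 1/RR.
PN = (1.299 − 1) / 1.299 = 0.299 / 1.299 ≈ 0.2302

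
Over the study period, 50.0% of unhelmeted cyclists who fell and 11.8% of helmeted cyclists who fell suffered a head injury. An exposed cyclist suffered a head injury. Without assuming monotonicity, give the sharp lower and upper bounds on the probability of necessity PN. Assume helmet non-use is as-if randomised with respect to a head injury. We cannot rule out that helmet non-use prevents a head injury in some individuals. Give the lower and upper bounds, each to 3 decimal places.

p₁ = 0.5, p₀ = 0.118.
Under exogeneity alone the bounds on PN are max{0,(p₁−p₀)/p₁} ≤ PN ≤ min{1,(1−p₀)/p₁}.
  lower = (p₁ − p₀)/p₁ = 0.382 / 0.5 ≈ 0.7640
  upper = min{1, (1 − p₀)/p₁} = 0.882 / 0.5 ≈ 1.7640 → capped at 1

0.764 ≤ PN ≤ 1.000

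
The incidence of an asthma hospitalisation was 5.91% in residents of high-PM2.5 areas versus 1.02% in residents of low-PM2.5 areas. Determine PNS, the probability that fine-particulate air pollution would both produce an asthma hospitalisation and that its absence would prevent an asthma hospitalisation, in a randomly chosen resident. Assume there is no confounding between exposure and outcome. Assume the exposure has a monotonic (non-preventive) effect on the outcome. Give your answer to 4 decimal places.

p₁ = 0.0591, p₀ = 0.0102.
Under exogeneity and monotonicity, PNS = p₁ − p₀.
PNS = 0.0591 − 0.0102 = 0.0489

PNS ≈ 0.0489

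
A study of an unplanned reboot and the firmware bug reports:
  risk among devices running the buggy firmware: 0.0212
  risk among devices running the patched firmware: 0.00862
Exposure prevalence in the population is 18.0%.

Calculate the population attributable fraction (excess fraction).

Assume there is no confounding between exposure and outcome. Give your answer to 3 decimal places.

Let p₁ = 0.0212, p₀ = 0.00862.
Overall risk P(Y=1) = π·p₁ + (1−π)·p₀ = 0.18×0.0212 + 0.82×0.00862 = 0.010884.
Under exogeneity, PAF = [P(Y=1) − p₀] / P(Y=1).
PAF = (0.010884 − 0.00862) / 0.010884 ≈ 0.2080

PAF ≈ 0.208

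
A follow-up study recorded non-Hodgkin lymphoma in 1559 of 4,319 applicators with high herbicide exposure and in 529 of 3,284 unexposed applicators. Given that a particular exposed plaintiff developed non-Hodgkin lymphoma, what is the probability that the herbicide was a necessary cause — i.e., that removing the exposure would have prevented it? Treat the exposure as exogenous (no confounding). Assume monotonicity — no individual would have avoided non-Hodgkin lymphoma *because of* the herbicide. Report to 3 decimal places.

PN ≈ 0.554

p₁ = P(outcome | exposed) = 1559/4319 = 0.36096
p₀ = P(outcome | unexposed) = 529/3284 = 0.16108
Under exogeneity and monotonicity, PN = (p₁ − p₀) / p₁.
PN = (0.36096 − 0.16108) / 0.36096 = 0.19988 / 0.36096 ≈ 0.5537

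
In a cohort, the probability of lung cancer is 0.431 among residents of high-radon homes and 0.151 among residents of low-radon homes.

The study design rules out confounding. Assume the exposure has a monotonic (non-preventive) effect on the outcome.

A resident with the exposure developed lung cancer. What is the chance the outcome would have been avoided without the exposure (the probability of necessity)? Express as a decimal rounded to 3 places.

Let p₁ = 0.431, p₀ = 0.151.
Under exogeneity and monotonicity, PN = (p₁ − p₀) / p₁.
PN = (0.431 − 0.151) / 0.431 = 0.28 / 0.431 ≈ 0.6497

PN ≈ 0.650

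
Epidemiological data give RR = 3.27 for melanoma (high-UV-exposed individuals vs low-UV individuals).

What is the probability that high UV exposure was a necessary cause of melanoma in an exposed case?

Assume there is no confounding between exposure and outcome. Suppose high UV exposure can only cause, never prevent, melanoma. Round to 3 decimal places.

PN ≈ 0.694

Under exogeneity and monotonicity, PN = (RR − 1) / RR = 1 − 1/RR.
PN = (3.27 − 1) / 3.27 = 2.27 / 3.27 ≈ 0.6942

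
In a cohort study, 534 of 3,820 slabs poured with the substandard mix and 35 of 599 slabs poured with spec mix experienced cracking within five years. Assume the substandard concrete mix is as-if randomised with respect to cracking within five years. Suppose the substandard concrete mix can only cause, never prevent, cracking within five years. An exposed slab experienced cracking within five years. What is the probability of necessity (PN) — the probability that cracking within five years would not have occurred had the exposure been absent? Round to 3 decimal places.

PN ≈ 0.582

p₁ = P(outcome | exposed) = 534/3820 = 0.13979
p₀ = P(outcome | unexposed) = 35/599 = 0.058431
Under exogeneity and monotonicity, PN = (p₁ − p₀) / p₁.
PN = (0.13979 − 0.058431) / 0.13979 = 0.08136 / 0.13979 ≈ 0.5820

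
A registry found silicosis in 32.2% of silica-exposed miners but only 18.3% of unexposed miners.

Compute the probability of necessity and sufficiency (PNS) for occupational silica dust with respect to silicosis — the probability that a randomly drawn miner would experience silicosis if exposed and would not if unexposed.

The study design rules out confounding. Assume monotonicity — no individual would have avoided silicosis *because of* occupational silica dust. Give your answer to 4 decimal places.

PNS ≈ 0.1390

p₁ = 0.322, p₀ = 0.183.
Under exogeneity and monotonicity, PNS = p₁ − p₀.
PNS = 0.322 − 0.183 = 0.139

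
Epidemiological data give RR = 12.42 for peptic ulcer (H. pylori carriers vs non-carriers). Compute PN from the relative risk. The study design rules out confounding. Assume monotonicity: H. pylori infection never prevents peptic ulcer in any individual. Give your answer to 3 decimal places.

PN ≈ 0.919

Under exogeneity and monotonicity, PN = (RR − 1) / RR = 1 − 1/RR.
PN = (12.42 − 1) / 12.42 = 11.42 / 12.42 ≈ 0.9195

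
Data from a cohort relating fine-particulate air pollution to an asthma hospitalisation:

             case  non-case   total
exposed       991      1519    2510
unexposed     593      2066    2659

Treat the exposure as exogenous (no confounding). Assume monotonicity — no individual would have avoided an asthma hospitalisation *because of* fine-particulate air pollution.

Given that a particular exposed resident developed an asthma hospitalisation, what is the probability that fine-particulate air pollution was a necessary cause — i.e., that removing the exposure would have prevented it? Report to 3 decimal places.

p₁ = P(outcome | exposed) = 991/2510 = 0.39482
p₀ = P(outcome | unexposed) = 593/2659 = 0.22302
Under exogeneity and monotonicity, PN = (p₁ − p₀) / p₁.
PN = (0.39482 − 0.22302) / 0.39482 = 0.1718 / 0.39482 ≈ 0.4351

PN ≈ 0.435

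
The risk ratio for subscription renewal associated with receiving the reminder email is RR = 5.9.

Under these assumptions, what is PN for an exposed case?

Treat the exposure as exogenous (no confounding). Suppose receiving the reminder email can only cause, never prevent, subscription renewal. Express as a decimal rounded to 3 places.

Under exogeneity and monotonicity, PN = (RR − 1) / RR = 1 − 1/RR.
PN = (5.9 − 1) / 5.9 = 4.9 / 5.9 ≈ 0.8305

PN ≈ 0.831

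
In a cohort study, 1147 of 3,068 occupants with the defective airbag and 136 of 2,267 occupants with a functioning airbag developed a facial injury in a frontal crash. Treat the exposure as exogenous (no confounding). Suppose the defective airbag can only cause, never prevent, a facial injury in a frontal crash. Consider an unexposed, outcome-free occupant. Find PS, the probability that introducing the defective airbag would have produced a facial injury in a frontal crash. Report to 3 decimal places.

p₁ = P(outcome | exposed) = 1147/3068 = 0.37386
p₀ = P(outcome | unexposed) = 136/2267 = 0.059991
Under exogeneity and monotonicity, PS = (p₁ − p₀) / (1 − p₀).
PS = (0.37386 − 0.059991) / (1 − 0.059991) = 0.31387 / 0.94001 ≈ 0.3339

PS ≈ 0.334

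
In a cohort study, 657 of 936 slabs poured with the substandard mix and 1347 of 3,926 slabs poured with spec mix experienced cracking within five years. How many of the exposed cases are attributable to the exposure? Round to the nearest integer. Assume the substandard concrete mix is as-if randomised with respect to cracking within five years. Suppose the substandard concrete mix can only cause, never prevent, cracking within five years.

p₁ = P(outcome | exposed) = 657/936 = 0.70192
p₀ = P(outcome | unexposed) = 1347/3926 = 0.3431
PN = (p₁ − p₀)/p₁ = (0.70192 − 0.3431) / 0.70192 ≈ 0.51120.
Attributable cases ≈ PN × (exposed cases) = 0.51120 × 657 ≈ 335.86.

about 336 cases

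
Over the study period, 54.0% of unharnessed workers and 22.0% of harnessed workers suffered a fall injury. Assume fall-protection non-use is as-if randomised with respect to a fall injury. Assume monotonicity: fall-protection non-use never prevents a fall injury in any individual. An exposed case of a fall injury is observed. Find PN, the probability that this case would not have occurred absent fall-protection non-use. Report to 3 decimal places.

PN ≈ 0.593

p₁ = 0.54, p₀ = 0.22.
Under exogeneity and monotonicity, PN = (p₁ − p₀) / p₁.
PN = (0.54 − 0.22) / 0.54 = 0.32 / 0.54 ≈ 0.5926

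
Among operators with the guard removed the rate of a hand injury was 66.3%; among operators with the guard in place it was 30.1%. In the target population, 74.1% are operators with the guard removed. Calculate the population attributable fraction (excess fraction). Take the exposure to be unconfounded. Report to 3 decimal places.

PAF ≈ 0.471

p₁ = 0.663, p₀ = 0.301.
Overall risk P(Y=1) = π·p₁ + (1−π)·p₀ = 0.741×0.663 + 0.259×0.301 = 0.56924.
Under exogeneity, PAF = [P(Y=1) − p₀] / P(Y=1).
PAF = (0.56924 − 0.301) / 0.56924 ≈ 0.4712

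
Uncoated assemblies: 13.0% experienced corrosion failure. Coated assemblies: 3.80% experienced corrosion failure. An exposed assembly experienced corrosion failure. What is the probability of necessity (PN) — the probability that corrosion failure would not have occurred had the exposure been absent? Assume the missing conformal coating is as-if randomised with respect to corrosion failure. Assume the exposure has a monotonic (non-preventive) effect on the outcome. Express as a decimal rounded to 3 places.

PN ≈ 0.708

p₁ = 0.13, p₀ = 0.038.
Under exogeneity and monotonicity, PN = (p₁ − p₀) / p₁.
PN = (0.13 − 0.038) / 0.13 = 0.092 / 0.13 ≈ 0.7077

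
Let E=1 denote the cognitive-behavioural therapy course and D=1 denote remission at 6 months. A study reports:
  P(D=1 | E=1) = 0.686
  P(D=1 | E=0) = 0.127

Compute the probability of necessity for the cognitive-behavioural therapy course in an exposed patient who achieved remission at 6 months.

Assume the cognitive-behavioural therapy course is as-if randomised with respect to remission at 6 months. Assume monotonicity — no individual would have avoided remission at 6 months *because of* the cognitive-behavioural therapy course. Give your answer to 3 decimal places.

PN ≈ 0.815

Let p₁ = 0.686, p₀ = 0.127.
Under exogeneity and monotonicity, PN = (p₁ − p₀) / p₁.
PN = (0.686 − 0.127) / 0.686 = 0.559 / 0.686 ≈ 0.8149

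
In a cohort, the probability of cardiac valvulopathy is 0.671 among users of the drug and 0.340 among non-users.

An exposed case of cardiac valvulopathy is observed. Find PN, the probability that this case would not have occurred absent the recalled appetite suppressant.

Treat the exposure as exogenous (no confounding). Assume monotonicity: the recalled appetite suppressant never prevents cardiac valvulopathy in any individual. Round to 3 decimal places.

Let p₁ = 0.671, p₀ = 0.34.
Under exogeneity and monotonicity, PN = (p₁ − p₀) / p₁.
PN = (0.671 − 0.34) / 0.671 = 0.331 / 0.671 ≈ 0.4933

PN ≈ 0.493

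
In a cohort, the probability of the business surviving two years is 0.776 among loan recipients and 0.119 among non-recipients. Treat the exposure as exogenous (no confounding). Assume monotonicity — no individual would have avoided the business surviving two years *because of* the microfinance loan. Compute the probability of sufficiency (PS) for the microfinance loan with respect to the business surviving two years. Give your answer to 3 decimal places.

Let p₁ = 0.776, p₀ = 0.119.
Under exogeneity and monotonicity, PS = (p₁ − p₀) / (1 − p₀).
PS = (0.776 − 0.119) / (1 − 0.119) = 0.657 / 0.881 ≈ 0.7457

PS ≈ 0.746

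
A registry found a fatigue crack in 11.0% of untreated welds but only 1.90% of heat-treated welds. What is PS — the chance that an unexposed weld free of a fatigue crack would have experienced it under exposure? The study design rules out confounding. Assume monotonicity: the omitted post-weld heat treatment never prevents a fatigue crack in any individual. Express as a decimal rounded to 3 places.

PS ≈ 0.093

p₁ = 0.11, p₀ = 0.019.
Under exogeneity and monotonicity, PS = (p₁ − p₀) / (1 − p₀).
PS = (0.11 − 0.019) / (1 − 0.019) = 0.091 / 0.981 ≈ 0.0928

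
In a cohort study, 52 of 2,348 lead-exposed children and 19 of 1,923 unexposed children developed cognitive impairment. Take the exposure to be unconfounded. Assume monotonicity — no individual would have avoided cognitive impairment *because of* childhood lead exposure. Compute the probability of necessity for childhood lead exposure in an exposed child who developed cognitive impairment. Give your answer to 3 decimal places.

p₁ = P(outcome | exposed) = 52/2348 = 0.022147
p₀ = P(outcome | unexposed) = 19/1923 = 0.0098804
Under exogeneity and monotonicity, PN = (p₁ − p₀) / p₁.
PN = (0.022147 − 0.0098804) / 0.022147 = 0.012266 / 0.022147 ≈ 0.5539

PN ≈ 0.554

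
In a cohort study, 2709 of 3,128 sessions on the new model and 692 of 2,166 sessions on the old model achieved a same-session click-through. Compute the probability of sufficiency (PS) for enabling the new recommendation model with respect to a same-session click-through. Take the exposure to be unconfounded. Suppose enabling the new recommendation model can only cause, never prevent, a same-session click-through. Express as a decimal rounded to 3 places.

PS ≈ 0.803

p₁ = P(outcome | exposed) = 2709/3128 = 0.86605
p₀ = P(outcome | unexposed) = 692/2166 = 0.31948
Under exogeneity and monotonicity, PS = (p₁ − p₀) / (1 − p₀).
PS = (0.86605 − 0.31948) / (1 − 0.31948) = 0.54657 / 0.68052 ≈ 0.8032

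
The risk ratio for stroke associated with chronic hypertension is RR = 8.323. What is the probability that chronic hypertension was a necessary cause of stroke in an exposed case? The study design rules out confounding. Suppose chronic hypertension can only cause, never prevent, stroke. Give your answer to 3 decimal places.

Under exogeneity and monotonicity, PN = (RR − 1) / RR = 1 − 1/RR.
PN = (8.323 − 1) / 8.323 = 7.323 / 8.323 ≈ 0.8799

PN ≈ 0.880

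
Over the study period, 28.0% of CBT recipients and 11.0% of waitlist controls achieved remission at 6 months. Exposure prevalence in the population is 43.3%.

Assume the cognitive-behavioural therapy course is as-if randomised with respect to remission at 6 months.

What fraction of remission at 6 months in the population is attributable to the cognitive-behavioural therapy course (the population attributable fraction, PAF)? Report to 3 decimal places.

PAF ≈ 0.401

p₁ = 0.28, p₀ = 0.11.
Overall risk P(Y=1) = π·p₁ + (1−π)·p₀ = 0.433×0.28 + 0.567×0.11 = 0.18361.
Under exogeneity, PAF = [P(Y=1) − p₀] / P(Y=1).
PAF = (0.18361 − 0.11) / 0.18361 ≈ 0.4009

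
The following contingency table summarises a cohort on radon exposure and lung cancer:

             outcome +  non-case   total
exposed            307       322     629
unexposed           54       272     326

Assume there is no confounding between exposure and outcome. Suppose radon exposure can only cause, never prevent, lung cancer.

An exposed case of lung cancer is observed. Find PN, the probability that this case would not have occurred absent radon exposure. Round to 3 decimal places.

PN ≈ 0.661

p₁ = P(outcome | exposed) = 307/629 = 0.48808
p₀ = P(outcome | unexposed) = 54/326 = 0.16564
Under exogeneity and monotonicity, PN = (p₁ − p₀)/p₁.
PN = (0.48808 − 0.16564) / 0.48808 ≈ 0.6606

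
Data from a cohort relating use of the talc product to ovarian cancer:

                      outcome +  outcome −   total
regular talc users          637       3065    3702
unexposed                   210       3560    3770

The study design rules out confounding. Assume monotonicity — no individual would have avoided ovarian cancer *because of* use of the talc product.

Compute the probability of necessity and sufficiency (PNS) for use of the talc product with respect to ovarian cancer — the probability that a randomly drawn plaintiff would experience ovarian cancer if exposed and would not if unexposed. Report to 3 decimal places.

p₁ = P(outcome | exposed) = 637/3702 = 0.17207
p₀ = P(outcome | unexposed) = 210/3770 = 0.055703
Under exogeneity and monotonicity, PNS = p₁ − p₀.
PNS = 0.17207 − 0.055703 = 0.11637

PNS ≈ 0.116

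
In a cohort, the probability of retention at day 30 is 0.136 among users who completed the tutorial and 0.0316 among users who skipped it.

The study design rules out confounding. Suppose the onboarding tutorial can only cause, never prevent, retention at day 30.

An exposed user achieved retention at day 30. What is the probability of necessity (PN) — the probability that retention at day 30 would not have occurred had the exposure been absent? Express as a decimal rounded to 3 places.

Let p₁ = 0.136, p₀ = 0.0316.
Under exogeneity and monotonicity, PN = (p₁ − p₀) / p₁.
PN = (0.136 − 0.0316) / 0.136 = 0.1044 / 0.136 ≈ 0.7676

PN ≈ 0.768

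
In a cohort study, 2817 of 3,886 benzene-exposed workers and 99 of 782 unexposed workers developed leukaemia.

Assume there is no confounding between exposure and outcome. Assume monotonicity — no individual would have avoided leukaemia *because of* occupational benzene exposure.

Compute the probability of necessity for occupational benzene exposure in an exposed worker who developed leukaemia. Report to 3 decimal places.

PN ≈ 0.825

p₁ = P(outcome | exposed) = 2817/3886 = 0.72491
p₀ = P(outcome | unexposed) = 99/782 = 0.1266
Under exogeneity and monotonicity, PN = (p₁ − p₀) / p₁.
PN = (0.72491 − 0.1266) / 0.72491 = 0.59831 / 0.72491 ≈ 0.8254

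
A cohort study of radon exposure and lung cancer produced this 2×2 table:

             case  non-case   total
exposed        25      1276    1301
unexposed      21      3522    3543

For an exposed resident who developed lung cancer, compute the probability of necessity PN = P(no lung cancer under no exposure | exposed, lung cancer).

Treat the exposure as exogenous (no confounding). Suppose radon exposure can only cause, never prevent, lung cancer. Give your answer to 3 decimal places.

p₁ = P(outcome | exposed) = 25/1301 = 0.019216
p₀ = P(outcome | unexposed) = 21/3543 = 0.0059272
Under exogeneity and monotonicity, PN = (p₁ − p₀)/p₁.
PN = (0.019216 − 0.0059272) / 0.019216 ≈ 0.6915

PN ≈ 0.692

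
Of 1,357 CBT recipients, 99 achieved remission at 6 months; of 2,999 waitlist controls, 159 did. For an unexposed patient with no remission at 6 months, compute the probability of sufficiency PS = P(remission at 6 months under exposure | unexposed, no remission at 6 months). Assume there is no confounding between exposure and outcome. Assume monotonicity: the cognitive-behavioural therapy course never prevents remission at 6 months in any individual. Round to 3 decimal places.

PS ≈ 0.021

p₁ = P(outcome | exposed) = 99/1357 = 0.072955
p₀ = P(outcome | unexposed) = 159/2999 = 0.053018
Under exogeneity and monotonicity, PS = (p₁ − p₀) / (1 − p₀).
PS = (0.072955 − 0.053018) / (1 − 0.053018) = 0.019937 / 0.94698 ≈ 0.0211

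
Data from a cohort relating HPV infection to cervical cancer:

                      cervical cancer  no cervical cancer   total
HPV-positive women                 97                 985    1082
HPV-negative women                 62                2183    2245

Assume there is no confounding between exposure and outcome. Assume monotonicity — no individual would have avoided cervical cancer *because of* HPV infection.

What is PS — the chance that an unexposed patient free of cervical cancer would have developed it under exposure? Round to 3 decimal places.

p₁ = P(outcome | exposed) = 97/1082 = 0.089649
p₀ = P(outcome | unexposed) = 62/2245 = 0.027617
Under exogeneity and monotonicity, PS = (p₁ − p₀)/(1 − p₀).
PS = (0.089649 − 0.027617) / 0.97238 ≈ 0.0638

PS ≈ 0.064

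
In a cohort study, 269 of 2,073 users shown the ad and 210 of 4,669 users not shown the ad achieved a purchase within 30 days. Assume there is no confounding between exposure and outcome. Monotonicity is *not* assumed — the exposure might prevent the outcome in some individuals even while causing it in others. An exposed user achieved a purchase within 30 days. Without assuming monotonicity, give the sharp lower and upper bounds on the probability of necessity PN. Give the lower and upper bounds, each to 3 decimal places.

p₁ = P(outcome | exposed) = 269/2073 = 0.12976
p₀ = P(outcome | unexposed) = 210/4669 = 0.044978
Under exogeneity alone the bounds on PN are max{0,(p₁−p₀)/p₁} ≤ PN ≤ min{1,(1−p₀)/p₁}.
  lower = (p₁ − p₀)/p₁ = 0.084786 / 0.12976 ≈ 0.6534
  upper = min{1, (1 − p₀)/p₁} = 0.95502 / 0.12976 ≈ 7.3597 → capped at 1

0.653 ≤ PN ≤ 1.000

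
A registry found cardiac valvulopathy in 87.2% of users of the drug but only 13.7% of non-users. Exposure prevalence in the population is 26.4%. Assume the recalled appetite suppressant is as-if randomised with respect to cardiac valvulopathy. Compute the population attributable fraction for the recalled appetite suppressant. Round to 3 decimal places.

PAF ≈ 0.586

p₁ = 0.872, p₀ = 0.137.
Overall risk P(Y=1) = π·p₁ + (1−π)·p₀ = 0.264×0.872 + 0.736×0.137 = 0.33104.
Under exogeneity, PAF = [P(Y=1) − p₀] / P(Y=1).
PAF = (0.33104 − 0.137) / 0.33104 ≈ 0.5862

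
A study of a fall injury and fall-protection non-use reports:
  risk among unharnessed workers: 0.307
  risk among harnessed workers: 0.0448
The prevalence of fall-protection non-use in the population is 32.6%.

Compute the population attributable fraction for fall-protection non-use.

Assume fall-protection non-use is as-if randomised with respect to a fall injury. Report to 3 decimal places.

Let p₁ = 0.307, p₀ = 0.0448.
Overall risk P(Y=1) = π·p₁ + (1−π)·p₀ = 0.326×0.307 + 0.674×0.0448 = 0.13028.
Under exogeneity, PAF = [P(Y=1) − p₀] / P(Y=1).
PAF = (0.13028 − 0.0448) / 0.13028 ≈ 0.6561

PAF ≈ 0.656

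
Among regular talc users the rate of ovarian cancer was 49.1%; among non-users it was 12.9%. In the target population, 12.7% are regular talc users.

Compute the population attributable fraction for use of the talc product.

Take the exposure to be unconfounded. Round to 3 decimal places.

p₁ = 0.491, p₀ = 0.129.
Overall risk P(Y=1) = π·p₁ + (1−π)·p₀ = 0.127×0.491 + 0.873×0.129 = 0.17497.
Under exogeneity, PAF = [P(Y=1) − p₀] / P(Y=1).
PAF = (0.17497 − 0.129) / 0.17497 ≈ 0.2627

PAF ≈ 0.263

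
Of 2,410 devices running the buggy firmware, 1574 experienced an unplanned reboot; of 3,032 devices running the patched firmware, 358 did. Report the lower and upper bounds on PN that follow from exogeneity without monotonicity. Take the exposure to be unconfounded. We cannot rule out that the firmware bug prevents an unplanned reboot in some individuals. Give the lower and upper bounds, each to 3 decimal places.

p₁ = P(outcome | exposed) = 1574/2410 = 0.65311
p₀ = P(outcome | unexposed) = 358/3032 = 0.11807
Under exogeneity alone the bounds on PN are max{0,(p₁−p₀)/p₁} ≤ PN ≤ min{1,(1−p₀)/p₁}.
  lower = (p₁ − p₀)/p₁ = 0.53504 / 0.65311 ≈ 0.8192
  upper = min{1, (1 − p₀)/p₁} = 0.88193 / 0.65311 ≈ 1.3503 → capped at 1

0.819 ≤ PN ≤ 1.000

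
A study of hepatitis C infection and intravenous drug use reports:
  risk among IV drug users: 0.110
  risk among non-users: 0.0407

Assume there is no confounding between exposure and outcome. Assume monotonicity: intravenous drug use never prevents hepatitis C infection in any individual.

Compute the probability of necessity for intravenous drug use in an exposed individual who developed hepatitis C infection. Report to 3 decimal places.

Let p₁ = 0.11, p₀ = 0.0407.
Under exogeneity and monotonicity, PN = (p₁ − p₀) / p₁.
PN = (0.11 − 0.0407) / 0.11 = 0.0693 / 0.11 ≈ 0.6300

PN ≈ 0.630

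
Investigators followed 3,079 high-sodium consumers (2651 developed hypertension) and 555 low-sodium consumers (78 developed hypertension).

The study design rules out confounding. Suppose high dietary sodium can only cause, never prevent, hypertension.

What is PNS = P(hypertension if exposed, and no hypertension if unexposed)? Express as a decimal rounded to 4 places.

PNS ≈ 0.7205

p₁ = P(outcome | exposed) = 2651/3079 = 0.86099
p₀ = P(outcome | unexposed) = 78/555 = 0.14054
Under exogeneity and monotonicity, PNS = p₁ − p₀.
PNS = 0.86099 − 0.14054 = 0.72045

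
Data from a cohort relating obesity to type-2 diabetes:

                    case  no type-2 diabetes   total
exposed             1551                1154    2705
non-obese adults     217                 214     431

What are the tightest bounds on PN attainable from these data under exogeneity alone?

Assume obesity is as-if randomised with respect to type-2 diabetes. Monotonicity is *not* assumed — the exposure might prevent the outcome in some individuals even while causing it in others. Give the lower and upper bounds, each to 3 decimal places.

p₁ = P(outcome | exposed) = 1551/2705 = 0.57338
p₀ = P(outcome | unexposed) = 217/431 = 0.50348
Under exogeneity alone the bounds on PN are max{0,(p₁−p₀)/p₁} ≤ PN ≤ min{1,(1−p₀)/p₁}.
  lower = (p₁ − p₀)/p₁ = 0.069902 / 0.57338 ≈ 0.1219
  upper = min{1, (1 − p₀)/p₁} = 0.49652 / 0.57338 ≈ 0.8659

0.122 ≤ PN ≤ 0.866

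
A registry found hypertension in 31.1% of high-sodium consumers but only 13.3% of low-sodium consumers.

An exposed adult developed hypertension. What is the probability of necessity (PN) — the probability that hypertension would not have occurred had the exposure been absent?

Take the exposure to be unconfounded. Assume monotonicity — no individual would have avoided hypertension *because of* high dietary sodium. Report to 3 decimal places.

p₁ = 0.311, p₀ = 0.133.
Under exogeneity and monotonicity, PN = (p₁ − p₀) / p₁.
PN = (0.311 − 0.133) / 0.311 = 0.178 / 0.311 ≈ 0.5723

PN ≈ 0.572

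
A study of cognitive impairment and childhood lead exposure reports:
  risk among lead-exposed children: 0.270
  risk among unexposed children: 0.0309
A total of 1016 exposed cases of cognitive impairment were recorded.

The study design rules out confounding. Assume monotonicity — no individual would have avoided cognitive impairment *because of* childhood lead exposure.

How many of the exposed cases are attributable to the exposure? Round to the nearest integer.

about 900 cases

Let p₁ = 0.27, p₀ = 0.0309.
PN = (p₁ − p₀)/p₁ = (0.27 − 0.0309) / 0.27 ≈ 0.88556.
Attributable cases ≈ PN × (exposed cases) = 0.88556 × 1016 ≈ 899.72.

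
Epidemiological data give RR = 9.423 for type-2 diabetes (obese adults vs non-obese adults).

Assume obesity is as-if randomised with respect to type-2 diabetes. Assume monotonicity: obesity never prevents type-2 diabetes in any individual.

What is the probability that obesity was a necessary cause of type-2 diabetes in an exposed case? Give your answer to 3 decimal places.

Under exogeneity and monotonicity, PN = (RR − 1) / RR = 1 − 1/RR.
PN = (9.423 − 1) / 9.423 = 8.423 / 9.423 ≈ 0.8939

PN ≈ 0.894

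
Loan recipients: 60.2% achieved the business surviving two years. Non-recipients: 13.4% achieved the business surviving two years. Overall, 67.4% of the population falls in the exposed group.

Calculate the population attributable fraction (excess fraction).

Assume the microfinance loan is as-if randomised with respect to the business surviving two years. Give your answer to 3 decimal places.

p₁ = 0.602, p₀ = 0.134.
Overall risk P(Y=1) = π·p₁ + (1−π)·p₀ = 0.674×0.602 + 0.326×0.134 = 0.44943.
Under exogeneity, PAF = [P(Y=1) − p₀] / P(Y=1).
PAF = (0.44943 − 0.134) / 0.44943 ≈ 0.7018

PAF ≈ 0.702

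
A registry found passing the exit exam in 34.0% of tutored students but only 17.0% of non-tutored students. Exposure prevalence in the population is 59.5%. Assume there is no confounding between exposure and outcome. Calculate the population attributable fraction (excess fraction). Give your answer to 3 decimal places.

PAF ≈ 0.373

p₁ = 0.34, p₀ = 0.17.
Overall risk P(Y=1) = π·p₁ + (1−π)·p₀ = 0.595×0.34 + 0.405×0.17 = 0.27115.
Under exogeneity, PAF = [P(Y=1) − p₀] / P(Y=1).
PAF = (0.27115 − 0.17) / 0.27115 ≈ 0.3730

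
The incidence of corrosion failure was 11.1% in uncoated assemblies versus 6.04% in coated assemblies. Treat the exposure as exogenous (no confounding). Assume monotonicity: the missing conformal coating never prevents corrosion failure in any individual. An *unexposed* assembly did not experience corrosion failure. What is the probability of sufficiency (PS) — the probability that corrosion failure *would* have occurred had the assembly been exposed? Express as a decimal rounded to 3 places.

PS ≈ 0.054

p₁ = 0.111, p₀ = 0.0604.
Under exogeneity and monotonicity, PS = (p₁ − p₀) / (1 − p₀).
PS = (0.111 − 0.0604) / (1 − 0.0604) = 0.0506 / 0.9396 ≈ 0.0539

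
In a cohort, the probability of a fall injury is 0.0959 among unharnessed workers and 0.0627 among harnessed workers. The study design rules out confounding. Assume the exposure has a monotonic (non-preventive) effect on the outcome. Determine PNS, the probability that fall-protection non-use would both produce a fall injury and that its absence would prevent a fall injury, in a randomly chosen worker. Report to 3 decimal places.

PNS ≈ 0.033

Let p₁ = 0.0959, p₀ = 0.0627.
Under exogeneity and monotonicity, PNS = p₁ − p₀.
PNS = 0.0959 − 0.0627 = 0.0332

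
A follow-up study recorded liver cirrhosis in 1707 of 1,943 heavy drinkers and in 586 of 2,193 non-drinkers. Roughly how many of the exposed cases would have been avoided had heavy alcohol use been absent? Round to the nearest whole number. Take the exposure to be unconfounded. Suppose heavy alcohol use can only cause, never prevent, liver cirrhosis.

p₁ = P(outcome | exposed) = 1707/1943 = 0.87854
p₀ = P(outcome | unexposed) = 586/2193 = 0.26721
PN = (p₁ − p₀)/p₁ = (0.87854 − 0.26721) / 0.87854 ≈ 0.69584.
Attributable cases ≈ PN × (exposed cases) = 0.69584 × 1707 ≈ 1187.80.

about 1188 cases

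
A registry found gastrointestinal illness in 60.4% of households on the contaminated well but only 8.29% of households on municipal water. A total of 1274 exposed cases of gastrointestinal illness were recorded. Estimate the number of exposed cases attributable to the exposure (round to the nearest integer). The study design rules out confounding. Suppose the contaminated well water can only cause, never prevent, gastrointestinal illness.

about 1099 cases

p₁ = 0.604, p₀ = 0.0829.
PN = (p₁ − p₀)/p₁ = (0.604 − 0.0829) / 0.604 ≈ 0.86275.
Attributable cases ≈ PN × (exposed cases) = 0.86275 × 1274 ≈ 1099.14.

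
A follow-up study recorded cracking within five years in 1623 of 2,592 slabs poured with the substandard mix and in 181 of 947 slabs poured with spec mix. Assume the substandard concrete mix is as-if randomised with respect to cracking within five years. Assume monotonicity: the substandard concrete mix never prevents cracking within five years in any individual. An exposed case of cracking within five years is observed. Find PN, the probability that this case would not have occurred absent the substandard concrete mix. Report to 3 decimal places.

PN ≈ 0.695

p₁ = P(outcome | exposed) = 1623/2592 = 0.62616
p₀ = P(outcome | unexposed) = 181/947 = 0.19113
Under exogeneity and monotonicity, PN = (p₁ − p₀) / p₁.
PN = (0.62616 − 0.19113) / 0.62616 = 0.43503 / 0.62616 ≈ 0.6948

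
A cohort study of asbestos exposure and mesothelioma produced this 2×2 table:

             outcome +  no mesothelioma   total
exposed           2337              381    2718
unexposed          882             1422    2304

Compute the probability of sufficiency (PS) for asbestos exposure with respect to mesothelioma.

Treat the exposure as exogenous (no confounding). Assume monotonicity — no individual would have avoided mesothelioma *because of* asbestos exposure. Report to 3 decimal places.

p₁ = P(outcome | exposed) = 2337/2718 = 0.85982
p₀ = P(outcome | unexposed) = 882/2304 = 0.38281
Under exogeneity and monotonicity, PS = (p₁ − p₀)/(1 − p₀).
PS = (0.85982 − 0.38281) / 0.61719 ≈ 0.7729

PS ≈ 0.773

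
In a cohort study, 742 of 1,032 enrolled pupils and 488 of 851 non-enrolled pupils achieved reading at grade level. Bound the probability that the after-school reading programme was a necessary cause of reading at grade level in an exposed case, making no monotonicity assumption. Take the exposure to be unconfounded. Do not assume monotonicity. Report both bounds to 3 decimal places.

p₁ = P(outcome | exposed) = 742/1032 = 0.71899
p₀ = P(outcome | unexposed) = 488/851 = 0.57344
Under exogeneity alone the bounds on PN are max{0,(p₁−p₀)/p₁} ≤ PN ≤ min{1,(1−p₀)/p₁}.
  lower = (p₁ − p₀)/p₁ = 0.14555 / 0.71899 ≈ 0.2024
  upper = min{1, (1 − p₀)/p₁} = 0.42656 / 0.71899 ≈ 0.5933

0.202 ≤ PN ≤ 0.593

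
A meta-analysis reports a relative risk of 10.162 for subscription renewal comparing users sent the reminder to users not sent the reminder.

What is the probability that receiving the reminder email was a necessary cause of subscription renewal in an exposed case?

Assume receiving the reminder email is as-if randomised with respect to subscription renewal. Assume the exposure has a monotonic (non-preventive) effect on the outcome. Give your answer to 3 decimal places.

Under exogeneity and monotonicity, PN = (RR − 1) / RR = 1 − 1/RR.
PN = (10.162 − 1) / 10.162 = 9.162 / 10.162 ≈ 0.9016

PN ≈ 0.902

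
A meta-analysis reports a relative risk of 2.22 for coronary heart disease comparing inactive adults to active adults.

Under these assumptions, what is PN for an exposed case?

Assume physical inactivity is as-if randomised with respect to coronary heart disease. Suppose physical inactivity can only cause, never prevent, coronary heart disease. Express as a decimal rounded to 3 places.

PN ≈ 0.550

Under exogeneity and monotonicity, PN = (RR − 1) / RR = 1 − 1/RR.
PN = (2.22 − 1) / 2.22 = 1.22 / 2.22 ≈ 0.5495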